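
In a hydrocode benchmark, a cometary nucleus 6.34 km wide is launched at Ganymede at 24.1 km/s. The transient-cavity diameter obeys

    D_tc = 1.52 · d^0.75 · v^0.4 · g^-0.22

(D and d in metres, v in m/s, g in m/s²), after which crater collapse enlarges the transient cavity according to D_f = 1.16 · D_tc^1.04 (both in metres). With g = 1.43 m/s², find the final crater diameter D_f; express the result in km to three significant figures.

D_f ≈ 102 km

In SI: d = 6340 m, v = 24100 m/s.
d^0.75 = 6340^0.75 = 710.5
v^0.4 = 24100^0.4 = 56.60
g^-0.22 = 1.43^-0.22 = 0.9243
D_tc = 1.52 × 710.5 × 56.60 × 0.9243 = 56500 m
D_f = 1.16 × (56500)^1.04 = 1.015 × 10^5 m
     = 101.5 km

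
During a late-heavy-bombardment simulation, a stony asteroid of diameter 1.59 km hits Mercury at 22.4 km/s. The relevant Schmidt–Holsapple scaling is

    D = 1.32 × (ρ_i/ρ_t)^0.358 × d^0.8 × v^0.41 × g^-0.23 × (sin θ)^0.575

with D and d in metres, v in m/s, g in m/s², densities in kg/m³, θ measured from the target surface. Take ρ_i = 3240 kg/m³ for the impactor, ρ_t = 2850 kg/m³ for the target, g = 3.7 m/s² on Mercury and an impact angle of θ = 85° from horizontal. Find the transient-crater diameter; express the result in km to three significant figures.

In SI units: d = 1590 m, v = 22400 m/s.
(ρ_i/ρ_t)^0.358 = (3240/2850)^0.358 = 1.047
d^0.8 = 1590^0.8 = 364.0
v^0.41 = 22400^0.41 = 60.76
g^-0.23 = 3.7^-0.23 = 0.7401
(sin 85°)^0.575 = 0.9962^0.575 = 0.9978
D = 1.32 × 1.047 × 364.0 × 60.76 × 0.7401 × 0.9978 = 22572 m
   = 22.57 km

D ≈ 22.6 km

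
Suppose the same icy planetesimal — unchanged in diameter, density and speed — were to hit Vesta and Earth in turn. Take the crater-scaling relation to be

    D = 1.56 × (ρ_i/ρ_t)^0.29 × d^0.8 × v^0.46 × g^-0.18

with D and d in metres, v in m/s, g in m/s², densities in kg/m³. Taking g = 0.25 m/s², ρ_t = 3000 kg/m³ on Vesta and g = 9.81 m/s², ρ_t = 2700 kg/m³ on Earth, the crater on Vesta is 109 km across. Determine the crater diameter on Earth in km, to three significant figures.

D ≈ 58.1 km

The impactor-only factors (d, v, ρ_i) cancel in the ratio, leaving D_Earth/D_Vesta = (g_Earth/g_Vesta)^-0.18 · (ρ_t,Vesta/ρ_t,Earth)^0.29.
(9.81/0.25)^-0.18 = 39.24^-0.18 = 0.5166
(3000/2700)^0.29 = 1.111^0.29 = 1.031
Ratio = 0.5166 × 1.031 = 0.5326
D_Earth = 0.5326 × 109 km = 58.1 km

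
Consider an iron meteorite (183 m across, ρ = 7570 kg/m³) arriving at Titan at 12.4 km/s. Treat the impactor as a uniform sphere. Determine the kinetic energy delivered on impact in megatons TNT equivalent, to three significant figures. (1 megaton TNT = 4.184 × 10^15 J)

v = 12400 m/s.
Mass m = (π/6) ρ d³ = (π/6) × 7570 × (183)³ = 2.429 × 10^10 kg
E = ½ m v² = 0.5 × 2.429 × 10^10 × (12400)² = 1.867 × 10^18 J
   = 1.867 × 10^18 / 4.184×10^15 = 446.2 Mt

E ≈ 446 Mt TNT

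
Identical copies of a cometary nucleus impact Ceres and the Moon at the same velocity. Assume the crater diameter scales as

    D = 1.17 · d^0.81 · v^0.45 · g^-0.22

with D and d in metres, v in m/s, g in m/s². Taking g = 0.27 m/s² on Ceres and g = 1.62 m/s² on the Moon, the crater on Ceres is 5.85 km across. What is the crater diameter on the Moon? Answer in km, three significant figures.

D ≈ 3.94 km

All impactor-dependent factors cancel in the ratio, leaving D_Moon/D_Ceres = (g_Moon/g_Ceres)^-0.22.
(1.62/0.27)^-0.22 = 6.000^-0.22 = 0.6742
D_Moon = 0.6742 × 5.85 km = 3.94 km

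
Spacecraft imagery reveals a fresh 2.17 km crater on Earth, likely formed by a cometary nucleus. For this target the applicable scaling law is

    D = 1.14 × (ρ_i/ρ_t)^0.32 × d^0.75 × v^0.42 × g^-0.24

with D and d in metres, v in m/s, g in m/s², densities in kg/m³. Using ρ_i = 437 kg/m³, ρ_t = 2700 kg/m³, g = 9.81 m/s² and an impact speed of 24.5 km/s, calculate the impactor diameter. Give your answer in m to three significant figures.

d ≈ 371 m

Rearranging for d: d = [D / (1.14 · (437/2700)^0.32 · 24500^0.42 · 9.81^-0.24)]^(1/0.75).
D = 2170 m.
(437/2700)^0.32 = 0.5584
24500^0.42 = 69.73
9.81^-0.24 = 0.5781
Denominator = 1.14 × 0.5584 × 69.73 × 0.5781 = 25.66
D / 25.66 = 2170 / 25.66 = 84.57
d = 84.57^(1/0.75) = 84.57^1.3333 = 371.2 m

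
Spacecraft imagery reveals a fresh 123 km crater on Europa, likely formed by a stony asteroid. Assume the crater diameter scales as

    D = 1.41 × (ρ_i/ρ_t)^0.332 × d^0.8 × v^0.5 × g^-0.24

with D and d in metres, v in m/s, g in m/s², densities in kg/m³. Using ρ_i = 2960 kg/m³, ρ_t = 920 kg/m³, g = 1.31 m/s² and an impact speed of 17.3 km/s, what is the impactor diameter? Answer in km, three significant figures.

d ≈ 2.25 km

Rearranging for d: d = [D / (1.41 · (2960/920)^0.332 · 17300^0.5 · 1.31^-0.24)]^(1/0.8).
D = 123000 m.
(2960/920)^0.332 = 1.474
17300^0.5 = 131.5
1.31^-0.24 = 0.9372
Denominator = 1.41 × 1.474 × 131.5 × 0.9372 = 256.1
D / 256.1 = 123000 / 256.1 = 480.3
d = 480.3^(1/0.8) = 480.3^1.25 = 2248 m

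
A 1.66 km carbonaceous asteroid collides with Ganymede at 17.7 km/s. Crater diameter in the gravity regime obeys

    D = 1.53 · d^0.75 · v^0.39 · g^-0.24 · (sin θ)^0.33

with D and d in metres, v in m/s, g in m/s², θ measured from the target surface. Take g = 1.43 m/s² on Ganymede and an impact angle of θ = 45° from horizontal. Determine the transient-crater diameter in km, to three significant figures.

D ≈ 14.8 km

In SI units: d = 1660 m, v = 17700 m/s.
d^0.75 = 1660^0.75 = 260.1
v^0.39 = 17700^0.39 = 45.36
g^-0.24 = 1.43^-0.24 = 0.9177
(sin 45°)^0.33 = 0.7071^0.33 = 0.8919
D = 1.53 × 260.1 × 45.36 × 0.9177 × 0.8919 = 14775 m
   = 14.77 km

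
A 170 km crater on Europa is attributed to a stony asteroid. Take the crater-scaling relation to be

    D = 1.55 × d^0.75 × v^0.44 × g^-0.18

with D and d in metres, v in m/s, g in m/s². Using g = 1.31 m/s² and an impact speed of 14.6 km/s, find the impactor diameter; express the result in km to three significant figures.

d ≈ 20.2 km

Rearranging for d: d = [D / (1.55 · 14600^0.44 · 1.31^-0.18)]^(1/0.75).
D = 170000 m.
14600^0.44 = 67.97
1.31^-0.18 = 0.9526
Denominator = 1.55 × 67.97 × 0.9526 = 100.4
D / 100.4 = 170000 / 100.4 = 1693
d = 1693^(1/0.75) = 1693^1.3333 = 20173 m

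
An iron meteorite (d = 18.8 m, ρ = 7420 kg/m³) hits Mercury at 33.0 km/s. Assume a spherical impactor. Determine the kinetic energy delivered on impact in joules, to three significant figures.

v = 33000 m/s.
Mass m = (π/6) ρ d³ = (π/6) × 7420 × (18.8)³ = 2.582 × 10^7 kg
E = ½ m v² = 0.5 × 2.582 × 10^7 × (33000)² = 1.406 × 10^16 J

E ≈ 1.41 × 10^16 J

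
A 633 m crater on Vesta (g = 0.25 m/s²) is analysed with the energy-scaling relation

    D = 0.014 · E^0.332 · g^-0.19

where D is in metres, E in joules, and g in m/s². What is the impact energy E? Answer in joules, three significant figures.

Rearranging: E = [D / (0.014 · g^-0.19)]^(1/0.332).
g^-0.19 = 0.25^-0.19 = 1.301
D / (0.014 × 1.301) = 633 / (0.01821) = 3.476 × 10^4
E = (3.476 × 10^4)^3.012 = 4.761 × 10^13 J

E ≈ 4.76 × 10^13 J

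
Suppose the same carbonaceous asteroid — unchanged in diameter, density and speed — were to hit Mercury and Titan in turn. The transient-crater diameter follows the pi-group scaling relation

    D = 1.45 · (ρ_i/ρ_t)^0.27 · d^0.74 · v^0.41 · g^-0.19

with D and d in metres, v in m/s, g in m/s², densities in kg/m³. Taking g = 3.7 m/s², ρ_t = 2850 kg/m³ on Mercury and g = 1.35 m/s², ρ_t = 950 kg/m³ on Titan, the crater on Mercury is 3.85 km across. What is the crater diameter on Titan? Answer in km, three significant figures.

The impactor-only factors (d, v, ρ_i) cancel in the ratio, leaving D_Titan/D_Mercury = (g_Titan/g_Mercury)^-0.19 · (ρ_t,Mercury/ρ_t,Titan)^0.27.
(1.35/3.7)^-0.19 = 0.3649^-0.19 = 1.211
(2850/950)^0.27 = 3.000^0.27 = 1.345
Ratio = 1.211 × 1.345 = 1.629
D_Titan = 1.629 × 3.85 km = 6.27 km

D ≈ 6.27 km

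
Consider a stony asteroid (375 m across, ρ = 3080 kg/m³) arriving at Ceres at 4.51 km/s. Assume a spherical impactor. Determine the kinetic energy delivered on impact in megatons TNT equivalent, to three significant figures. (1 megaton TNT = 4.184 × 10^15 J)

E ≈ 207 Mt TNT

v = 4510 m/s.
Mass m = (π/6) ρ d³ = (π/6) × 3080 × (375)³ = 8.504 × 10^10 kg
E = ½ m v² = 0.5 × 8.504 × 10^10 × (4510)² = 8.649 × 10^17 J
   = 8.649 × 10^17 / 4.184×10^15 = 206.7 Mt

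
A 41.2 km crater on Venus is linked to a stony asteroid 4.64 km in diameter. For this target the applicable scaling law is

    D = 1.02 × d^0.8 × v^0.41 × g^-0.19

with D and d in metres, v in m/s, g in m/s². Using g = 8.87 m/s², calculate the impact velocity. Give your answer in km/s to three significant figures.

v ≈ 33.1 km/s

Rearranging for v: v = [D / (1.02 · 4640^0.8 · 8.87^-0.19)]^(1/0.41).
D = 41200 m.
4640^0.8 = 857.5
8.87^-0.19 = 0.6605
Denominator = 1.02 × 857.5 × 0.6605 = 577.7
D / 577.7 = 41200 / 577.7 = 71.32
v = 71.32^(1/0.41) = 71.32^2.439 = 33112 m/s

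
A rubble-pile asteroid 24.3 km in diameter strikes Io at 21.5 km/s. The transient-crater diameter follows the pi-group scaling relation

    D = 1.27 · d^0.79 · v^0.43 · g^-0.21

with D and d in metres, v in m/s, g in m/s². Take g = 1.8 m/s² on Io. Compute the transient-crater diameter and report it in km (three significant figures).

In SI units: d = 24300 m, v = 21500 m/s.
d^0.79 = 24300^0.79 = 2915
v^0.43 = 21500^0.43 = 72.94
g^-0.21 = 1.8^-0.21 = 0.8839
D = 1.27 × 2915 × 72.94 × 0.8839 = 2.387 × 10^5 m
   = 238.7 km

D ≈ 239 km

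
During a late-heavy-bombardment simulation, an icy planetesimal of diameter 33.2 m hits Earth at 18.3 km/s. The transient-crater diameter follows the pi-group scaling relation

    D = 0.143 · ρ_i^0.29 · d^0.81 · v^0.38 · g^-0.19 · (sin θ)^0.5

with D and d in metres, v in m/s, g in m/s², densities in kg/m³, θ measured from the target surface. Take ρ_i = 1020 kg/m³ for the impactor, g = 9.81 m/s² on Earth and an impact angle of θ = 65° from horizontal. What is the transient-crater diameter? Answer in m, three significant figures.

D ≈ 468 m

In SI units: v = 18300 m/s.
ρ_i^0.29 = 1020^0.29 = 7.456
d^0.81 = 33.2^0.81 = 17.07
v^0.38 = 18300^0.38 = 41.66
g^-0.19 = 9.81^-0.19 = 0.6480
(sin 65°)^0.5 = 0.9063^0.5 = 0.9520
D = 0.143 × 7.456 × 17.07 × 41.66 × 0.6480 × 0.9520 = 467.7 m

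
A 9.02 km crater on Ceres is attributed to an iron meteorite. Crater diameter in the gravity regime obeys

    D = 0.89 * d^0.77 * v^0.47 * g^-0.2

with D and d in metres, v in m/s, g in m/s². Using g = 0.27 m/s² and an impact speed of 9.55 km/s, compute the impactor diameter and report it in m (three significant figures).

Rearranging for d: d = [D / (0.89 · 9550^0.47 · 0.27^-0.2)]^(1/0.77).
D = 9020 m.
9550^0.47 = 74.23
0.27^-0.2 = 1.299
Denominator = 0.89 × 74.23 × 1.299 = 85.82
D / 85.82 = 9020 / 85.82 = 105.1
d = 105.1^(1/0.77) = 105.1^1.2987 = 422.1 m

d ≈ 422 m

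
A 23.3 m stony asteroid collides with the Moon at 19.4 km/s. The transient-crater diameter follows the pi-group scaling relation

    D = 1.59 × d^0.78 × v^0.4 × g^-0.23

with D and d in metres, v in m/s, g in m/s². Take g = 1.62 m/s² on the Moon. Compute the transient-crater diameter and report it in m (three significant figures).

D ≈ 861 m

In SI units: v = 19400 m/s.
d^0.78 = 23.3^0.78 = 11.66
v^0.4 = 19400^0.4 = 51.89
g^-0.23 = 1.62^-0.23 = 0.8950
D = 1.59 × 11.66 × 51.89 × 0.8950 = 861.0 m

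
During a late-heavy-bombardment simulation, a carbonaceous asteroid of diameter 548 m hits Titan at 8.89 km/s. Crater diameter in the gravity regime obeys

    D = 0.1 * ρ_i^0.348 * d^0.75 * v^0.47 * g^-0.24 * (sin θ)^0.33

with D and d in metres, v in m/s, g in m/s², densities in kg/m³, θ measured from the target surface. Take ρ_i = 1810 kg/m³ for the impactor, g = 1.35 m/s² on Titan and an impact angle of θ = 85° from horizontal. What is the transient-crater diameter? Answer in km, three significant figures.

In SI units: v = 8890 m/s.
ρ_i^0.348 = 1810^0.348 = 13.60
d^0.75 = 548^0.75 = 113.3
v^0.47 = 8890^0.47 = 71.78
g^-0.24 = 1.35^-0.24 = 0.9305
(sin 85°)^0.33 = 0.9962^0.33 = 0.9987
D = 0.1 × 13.60 × 113.3 × 71.78 × 0.9305 × 0.9987 = 10278 m
   = 10.28 km

D ≈ 10.3 km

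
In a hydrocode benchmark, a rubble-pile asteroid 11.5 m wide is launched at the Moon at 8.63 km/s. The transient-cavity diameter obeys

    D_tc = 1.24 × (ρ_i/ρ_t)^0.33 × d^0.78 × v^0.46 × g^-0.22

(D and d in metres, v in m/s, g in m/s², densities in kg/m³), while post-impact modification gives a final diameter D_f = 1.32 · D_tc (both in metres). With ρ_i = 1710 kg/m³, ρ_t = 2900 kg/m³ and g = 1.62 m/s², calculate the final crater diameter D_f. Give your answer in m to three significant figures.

D_f ≈ 537 m

v = 8630 m/s.
(ρ_i/ρ_t)^0.33 = (1710/2900)^0.33 = 0.8400
d^0.78 = 11.5^0.78 = 6.720
v^0.46 = 8630^0.46 = 64.65
g^-0.22 = 1.62^-0.22 = 0.8993
D_tc = 1.24 × 0.8400 × 6.720 × 64.65 × 0.8993 = 407.0 m
D_f = 1.32 × 407.0 = 537.2 m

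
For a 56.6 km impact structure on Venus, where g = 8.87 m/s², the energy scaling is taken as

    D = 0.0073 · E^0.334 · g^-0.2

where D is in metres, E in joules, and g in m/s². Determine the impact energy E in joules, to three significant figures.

E ≈ 1.57 × 10^21 J

Rearranging: E = [D / (0.0073 · g^-0.2)]^(1/0.334).
D = 56600 m.
g^-0.2 = 8.87^-0.2 = 0.6463
D / (0.0073 × 0.6463) = 56600 / (4.718 × 10^-3) = 1.200 × 10^7
E = (1.200 × 10^7)^2.994 = 1.567 × 10^21 J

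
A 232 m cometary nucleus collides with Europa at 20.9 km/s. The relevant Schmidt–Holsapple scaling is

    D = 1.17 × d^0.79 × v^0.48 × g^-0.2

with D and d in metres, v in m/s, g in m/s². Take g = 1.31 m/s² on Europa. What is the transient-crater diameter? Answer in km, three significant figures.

D ≈ 9.71 km

In SI units: v = 20900 m/s.
d^0.79 = 232^0.79 = 73.92
v^0.48 = 20900^0.48 = 118.5
g^-0.2 = 1.31^-0.2 = 0.9474
D = 1.17 × 73.92 × 118.5 × 0.9474 = 9710 m
   = 9.710 km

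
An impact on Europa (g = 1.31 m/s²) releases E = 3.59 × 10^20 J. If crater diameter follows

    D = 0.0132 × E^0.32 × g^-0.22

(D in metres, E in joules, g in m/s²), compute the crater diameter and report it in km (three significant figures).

E^0.32 = (3.59 × 10^20)^0.32 = 3.781 × 10^6
g^-0.22 = 1.31^-0.22 = 0.9423
D = 0.0132 × 3.781 × 10^6 × 0.9423 = 47029 m
   = 47.03 km

D ≈ 47.0 km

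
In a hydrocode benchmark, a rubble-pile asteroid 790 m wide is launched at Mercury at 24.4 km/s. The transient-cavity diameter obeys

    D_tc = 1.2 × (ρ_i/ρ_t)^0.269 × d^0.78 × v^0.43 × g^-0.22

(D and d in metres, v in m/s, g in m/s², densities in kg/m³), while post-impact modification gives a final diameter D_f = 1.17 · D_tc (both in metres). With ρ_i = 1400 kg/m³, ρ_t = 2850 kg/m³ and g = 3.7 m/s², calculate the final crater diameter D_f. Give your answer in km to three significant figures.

v = 24400 m/s.
(ρ_i/ρ_t)^0.269 = (1400/2850)^0.269 = 0.8260
d^0.78 = 790^0.78 = 182.0
v^0.43 = 24400^0.43 = 77.02
g^-0.22 = 3.7^-0.22 = 0.7499
D_tc = 1.2 × 0.8260 × 182.0 × 77.02 × 0.7499 = 10420 m
D_f = 1.17 × 10420 = 12191 m
     = 12.19 km

D_f ≈ 12.2 km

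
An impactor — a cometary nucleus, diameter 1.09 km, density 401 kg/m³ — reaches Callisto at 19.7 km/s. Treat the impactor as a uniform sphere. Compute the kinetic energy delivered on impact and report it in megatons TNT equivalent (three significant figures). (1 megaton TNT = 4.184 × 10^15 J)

E ≈ 12600 Mt TNT

d = 1090 m; v = 19700 m/s.
Mass m = (π/6) ρ d³ = (π/6) × 401 × (1090)³ = 2.719 × 10^11 kg
E = ½ m v² = 0.5 × 2.719 × 10^11 × (19700)² = 5.276 × 10^19 J
   = 5.276 × 10^19 / 4.184×10^15 = 12610 Mt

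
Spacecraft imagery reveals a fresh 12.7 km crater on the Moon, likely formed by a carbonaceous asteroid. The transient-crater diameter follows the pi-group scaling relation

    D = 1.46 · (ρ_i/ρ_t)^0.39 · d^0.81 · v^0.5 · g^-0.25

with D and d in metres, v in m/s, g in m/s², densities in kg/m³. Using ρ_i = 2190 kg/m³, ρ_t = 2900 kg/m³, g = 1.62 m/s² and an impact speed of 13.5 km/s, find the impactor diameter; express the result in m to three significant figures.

d ≈ 274 m

Rearranging for d: d = [D / (1.46 · (2190/2900)^0.39 · 13500^0.5 · 1.62^-0.25)]^(1/0.81).
D = 12700 m.
(2190/2900)^0.39 = 0.8963
13500^0.5 = 116.2
1.62^-0.25 = 0.8864
Denominator = 1.46 × 0.8963 × 116.2 × 0.8864 = 134.8
D / 134.8 = 12700 / 134.8 = 94.21
d = 94.21^(1/0.81) = 94.21^1.2346 = 273.7 m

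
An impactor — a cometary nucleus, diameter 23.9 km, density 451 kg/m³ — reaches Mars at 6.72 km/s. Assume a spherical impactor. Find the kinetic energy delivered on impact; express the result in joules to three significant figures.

E ≈ 7.28 × 10^22 J

d = 23900 m; v = 6720 m/s.
Mass m = (π/6) ρ d³ = (π/6) × 451 × (23900)³ = 3.224 × 10^15 kg
E = ½ m v² = 0.5 × 3.224 × 10^15 × (6720)² = 7.280 × 10^22 J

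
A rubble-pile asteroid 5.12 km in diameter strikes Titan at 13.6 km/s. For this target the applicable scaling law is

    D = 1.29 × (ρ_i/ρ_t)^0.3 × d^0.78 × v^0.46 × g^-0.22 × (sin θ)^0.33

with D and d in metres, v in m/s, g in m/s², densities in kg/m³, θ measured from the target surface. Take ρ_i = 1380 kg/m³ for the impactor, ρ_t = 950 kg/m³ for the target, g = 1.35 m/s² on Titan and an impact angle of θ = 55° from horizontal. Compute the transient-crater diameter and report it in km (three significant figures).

In SI units: d = 5120 m, v = 13600 m/s.
(ρ_i/ρ_t)^0.3 = (1380/950)^0.3 = 1.119
d^0.78 = 5120^0.78 = 782.0
v^0.46 = 13600^0.46 = 79.69
g^-0.22 = 1.35^-0.22 = 0.9361
(sin 55°)^0.33 = 0.8192^0.33 = 0.9363
D = 1.29 × 1.119 × 782.0 × 79.69 × 0.9361 × 0.9363 = 78844 m
   = 78.84 km

D ≈ 78.8 km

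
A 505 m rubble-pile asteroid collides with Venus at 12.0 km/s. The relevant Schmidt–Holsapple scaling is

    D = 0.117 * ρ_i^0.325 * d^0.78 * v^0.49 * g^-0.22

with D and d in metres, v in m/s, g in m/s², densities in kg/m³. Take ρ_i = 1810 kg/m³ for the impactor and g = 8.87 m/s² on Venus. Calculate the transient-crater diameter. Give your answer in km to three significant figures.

In SI units: v = 12000 m/s.
ρ_i^0.325 = 1810^0.325 = 11.45
d^0.78 = 505^0.78 = 128.4
v^0.49 = 12000^0.49 = 99.72
g^-0.22 = 8.87^-0.22 = 0.6187
D = 0.117 × 11.45 × 128.4 × 99.72 × 0.6187 = 10613 m
   = 10.61 km

D ≈ 10.6 km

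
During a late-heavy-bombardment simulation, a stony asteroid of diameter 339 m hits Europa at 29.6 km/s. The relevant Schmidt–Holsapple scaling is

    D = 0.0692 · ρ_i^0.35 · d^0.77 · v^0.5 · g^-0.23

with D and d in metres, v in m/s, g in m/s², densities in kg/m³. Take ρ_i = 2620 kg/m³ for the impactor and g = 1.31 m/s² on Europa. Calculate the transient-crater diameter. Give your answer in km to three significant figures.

D ≈ 15.6 km

In SI units: v = 29600 m/s.
ρ_i^0.35 = 2620^0.35 = 15.72
d^0.77 = 339^0.77 = 88.77
v^0.5 = 29600^0.5 = 172.0
g^-0.23 = 1.31^-0.23 = 0.9398
D = 0.0692 × 15.72 × 88.77 × 172.0 × 0.9398 = 15609 m
   = 15.61 km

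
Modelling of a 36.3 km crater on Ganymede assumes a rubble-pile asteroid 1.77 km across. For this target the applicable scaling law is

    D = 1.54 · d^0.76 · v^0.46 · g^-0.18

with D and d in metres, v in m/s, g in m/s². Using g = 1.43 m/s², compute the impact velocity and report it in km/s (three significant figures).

Rearranging for v: v = [D / (1.54 · 1770^0.76 · 1.43^-0.18)]^(1/0.46).
D = 36300 m.
1770^0.76 = 294.1
1.43^-0.18 = 0.9376
Denominator = 1.54 × 294.1 × 0.9376 = 424.7
D / 424.7 = 36300 / 424.7 = 85.47
v = 85.47^(1/0.46) = 85.47^2.1739 = 15833 m/s

v ≈ 15.8 km/s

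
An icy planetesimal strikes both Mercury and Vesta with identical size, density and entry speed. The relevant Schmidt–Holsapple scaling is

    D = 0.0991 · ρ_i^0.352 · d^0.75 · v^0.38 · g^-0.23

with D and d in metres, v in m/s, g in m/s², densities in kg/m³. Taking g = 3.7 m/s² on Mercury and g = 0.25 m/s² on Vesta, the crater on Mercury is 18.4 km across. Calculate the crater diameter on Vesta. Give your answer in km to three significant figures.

D ≈ 34.2 km

All impactor-dependent factors cancel in the ratio, leaving D_Vesta/D_Mercury = (g_Vesta/g_Mercury)^-0.23.
(0.25/3.7)^-0.23 = 0.06757^-0.23 = 1.858
D_Vesta = 1.858 × 18.4 km = 34.2 km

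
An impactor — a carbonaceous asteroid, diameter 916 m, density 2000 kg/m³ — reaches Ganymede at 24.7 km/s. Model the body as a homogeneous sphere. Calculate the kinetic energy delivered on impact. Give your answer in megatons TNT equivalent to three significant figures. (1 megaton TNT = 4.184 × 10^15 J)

v = 24700 m/s.
Mass m = (π/6) ρ d³ = (π/6) × 2000 × (916)³ = 8.049 × 10^11 kg
E = ½ m v² = 0.5 × 8.049 × 10^11 × (24700)² = 2.455 × 10^20 J
   = 2.455 × 10^20 / 4.184×10^15 = 58676 Mt

E ≈ 58700 Mt TNT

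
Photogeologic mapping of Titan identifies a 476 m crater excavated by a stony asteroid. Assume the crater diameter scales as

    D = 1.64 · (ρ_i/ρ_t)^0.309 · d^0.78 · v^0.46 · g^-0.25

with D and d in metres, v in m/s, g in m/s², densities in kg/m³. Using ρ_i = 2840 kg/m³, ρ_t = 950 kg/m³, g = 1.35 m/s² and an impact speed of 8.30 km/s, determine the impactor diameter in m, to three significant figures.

d ≈ 5.01 m

Rearranging for d: d = [D / (1.64 · (2840/950)^0.309 · 8300^0.46 · 1.35^-0.25)]^(1/0.78).
(2840/950)^0.309 = 1.403
8300^0.46 = 63.50
1.35^-0.25 = 0.9277
Denominator = 1.64 × 1.403 × 63.50 × 0.9277 = 135.5
D / 135.5 = 476 / 135.5 = 3.513
d = 3.513^(1/0.78) = 3.513^1.2821 = 5.007 m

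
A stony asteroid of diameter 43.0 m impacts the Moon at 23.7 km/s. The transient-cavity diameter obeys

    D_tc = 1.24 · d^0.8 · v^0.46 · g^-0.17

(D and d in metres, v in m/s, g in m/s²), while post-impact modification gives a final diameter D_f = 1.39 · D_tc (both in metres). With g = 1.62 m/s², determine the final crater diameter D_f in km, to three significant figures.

v = 23700 m/s.
d^0.8 = 43^0.8 = 20.27
v^0.46 = 23700^0.46 = 102.9
g^-0.17 = 1.62^-0.17 = 0.9213
D_tc = 1.24 × 20.27 × 102.9 × 0.9213 = 2383 m
D_f = 1.39 × 2383 = 3312 m
     = 3.312 km

D_f ≈ 3.31 km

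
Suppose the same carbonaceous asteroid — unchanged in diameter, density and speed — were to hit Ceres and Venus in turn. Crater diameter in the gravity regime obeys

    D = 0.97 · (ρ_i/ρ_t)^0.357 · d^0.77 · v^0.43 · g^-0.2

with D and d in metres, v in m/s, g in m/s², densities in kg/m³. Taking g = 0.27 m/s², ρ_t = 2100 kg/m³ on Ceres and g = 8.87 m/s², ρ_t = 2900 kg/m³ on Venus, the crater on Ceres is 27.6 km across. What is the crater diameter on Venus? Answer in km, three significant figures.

D ≈ 12.2 km

The impactor-only factors (d, v, ρ_i) cancel in the ratio, leaving D_Venus/D_Ceres = (g_Venus/g_Ceres)^-0.2 · (ρ_t,Ceres/ρ_t,Venus)^0.357.
(8.87/0.27)^-0.2 = 32.85^-0.2 = 0.4974
(2100/2900)^0.357 = 0.7241^0.357 = 0.8911
Ratio = 0.4974 × 0.8911 = 0.4432
D_Venus = 0.4432 × 27.6 km = 12.2 km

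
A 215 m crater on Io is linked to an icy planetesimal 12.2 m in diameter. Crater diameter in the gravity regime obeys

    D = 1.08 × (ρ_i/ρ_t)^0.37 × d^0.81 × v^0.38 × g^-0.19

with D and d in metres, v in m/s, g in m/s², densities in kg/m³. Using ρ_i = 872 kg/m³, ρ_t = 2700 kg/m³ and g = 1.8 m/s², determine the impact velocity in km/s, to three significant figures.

v ≈ 21.9 km/s

Rearranging for v: v = [D / (1.08 · (872/2700)^0.37 · 12.2^0.81 · 1.8^-0.19)]^(1/0.38).
(872/2700)^0.37 = 0.6582
12.2^0.81 = 7.585
1.8^-0.19 = 0.8943
Denominator = 1.08 × 0.6582 × 7.585 × 0.8943 = 4.822
D / 4.822 = 215 / 4.822 = 44.59
v = 44.59^(1/0.38) = 44.59^2.6316 = 21884 m/s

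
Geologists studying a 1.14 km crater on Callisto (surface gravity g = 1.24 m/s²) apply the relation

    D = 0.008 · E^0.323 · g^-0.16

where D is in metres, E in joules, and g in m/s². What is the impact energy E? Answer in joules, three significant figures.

E ≈ 1.01 × 10^16 J

Rearranging: E = [D / (0.008 · g^-0.16)]^(1/0.323).
D = 1140 m.
g^-0.16 = 1.24^-0.16 = 0.9662
D / (0.008 × 0.9662) = 1140 / (7.730 × 10^-3) = 1.475 × 10^5
E = (1.475 × 10^5)^3.096 = 1.006 × 10^16 J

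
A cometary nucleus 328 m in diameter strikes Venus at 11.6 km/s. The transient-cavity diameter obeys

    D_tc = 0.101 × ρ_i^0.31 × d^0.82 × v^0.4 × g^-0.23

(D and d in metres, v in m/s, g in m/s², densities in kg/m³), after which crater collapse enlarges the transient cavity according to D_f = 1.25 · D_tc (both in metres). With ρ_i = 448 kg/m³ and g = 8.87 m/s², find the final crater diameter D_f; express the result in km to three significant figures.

D_f ≈ 2.48 km

v = 11600 m/s.
ρ_i^0.31 = 448^0.31 = 6.636
d^0.82 = 328^0.82 = 115.6
v^0.4 = 11600^0.4 = 42.25
g^-0.23 = 8.87^-0.23 = 0.6053
D_tc = 0.101 × 6.636 × 115.6 × 42.25 × 0.6053 = 1981 m
D_f = 1.25 × 1981 = 2476 m
     = 2.476 km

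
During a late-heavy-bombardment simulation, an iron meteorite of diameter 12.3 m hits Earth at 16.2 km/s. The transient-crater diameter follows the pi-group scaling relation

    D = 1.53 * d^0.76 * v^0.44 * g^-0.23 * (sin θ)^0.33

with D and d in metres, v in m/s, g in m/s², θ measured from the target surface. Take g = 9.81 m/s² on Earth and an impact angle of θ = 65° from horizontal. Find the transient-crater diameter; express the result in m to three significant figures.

D ≈ 420 m

In SI units: v = 16200 m/s.
d^0.76 = 12.3^0.76 = 6.735
v^0.44 = 16200^0.44 = 71.15
g^-0.23 = 9.81^-0.23 = 0.5914
(sin 65°)^0.33 = 0.9063^0.33 = 0.9681
D = 1.53 × 6.735 × 71.15 × 0.5914 × 0.9681 = 419.8 m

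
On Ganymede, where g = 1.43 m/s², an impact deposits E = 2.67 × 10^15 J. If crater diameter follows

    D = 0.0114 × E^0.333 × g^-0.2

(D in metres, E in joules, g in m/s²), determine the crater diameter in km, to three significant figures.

D ≈ 1.46 km

E^0.333 = (2.67 × 10^15)^0.333 = 1.371 × 10^5
g^-0.2 = 1.43^-0.2 = 0.9310
D = 0.0114 × 1.371 × 10^5 × 0.9310 = 1455 m
   = 1.455 km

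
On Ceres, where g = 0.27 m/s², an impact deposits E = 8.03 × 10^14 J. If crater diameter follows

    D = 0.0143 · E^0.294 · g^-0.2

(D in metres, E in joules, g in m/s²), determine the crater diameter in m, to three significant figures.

D ≈ 448 m

E^0.294 = (8.03 × 10^14)^0.294 = 2.410 × 10^4
g^-0.2 = 0.27^-0.2 = 1.299
D = 0.0143 × 2.410 × 10^4 × 1.299 = 447.7 m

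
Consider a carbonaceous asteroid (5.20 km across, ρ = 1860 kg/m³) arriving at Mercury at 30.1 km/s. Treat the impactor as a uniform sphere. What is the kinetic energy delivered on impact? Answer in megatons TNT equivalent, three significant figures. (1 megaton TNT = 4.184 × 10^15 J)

E ≈ 1.48 × 10^7 Mt TNT

d = 5200 m; v = 30100 m/s.
Mass m = (π/6) ρ d³ = (π/6) × 1860 × (5200)³ = 1.369 × 10^14 kg
E = ½ m v² = 0.5 × 1.369 × 10^14 × (30100)² = 6.202 × 10^22 J
   = 6.202 × 10^22 / 4.184×10^15 = 1.482 × 10^7 Mt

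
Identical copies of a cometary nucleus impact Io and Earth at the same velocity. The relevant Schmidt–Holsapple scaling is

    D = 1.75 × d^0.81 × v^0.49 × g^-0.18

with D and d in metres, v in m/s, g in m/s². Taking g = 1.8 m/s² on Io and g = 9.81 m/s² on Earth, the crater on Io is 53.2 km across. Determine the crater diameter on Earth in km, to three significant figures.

All impactor-dependent factors cancel in the ratio, leaving D_Earth/D_Io = (g_Earth/g_Io)^-0.18.
(9.81/1.8)^-0.18 = 5.450^-0.18 = 0.7370
D_Earth = 0.7370 × 53.2 km = 39.2 km

D ≈ 39.2 km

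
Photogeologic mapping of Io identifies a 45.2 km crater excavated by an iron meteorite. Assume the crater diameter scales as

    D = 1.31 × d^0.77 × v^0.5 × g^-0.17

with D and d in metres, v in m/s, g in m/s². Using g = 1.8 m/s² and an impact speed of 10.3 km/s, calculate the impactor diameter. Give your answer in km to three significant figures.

d ≈ 2.21 km

Rearranging for d: d = [D / (1.31 · 10300^0.5 · 1.8^-0.17)]^(1/0.77).
D = 45200 m.
10300^0.5 = 101.5
1.8^-0.17 = 0.9049
Denominator = 1.31 × 101.5 × 0.9049 = 120.3
D / 120.3 = 45200 / 120.3 = 375.7
d = 375.7^(1/0.77) = 375.7^1.2987 = 2208 m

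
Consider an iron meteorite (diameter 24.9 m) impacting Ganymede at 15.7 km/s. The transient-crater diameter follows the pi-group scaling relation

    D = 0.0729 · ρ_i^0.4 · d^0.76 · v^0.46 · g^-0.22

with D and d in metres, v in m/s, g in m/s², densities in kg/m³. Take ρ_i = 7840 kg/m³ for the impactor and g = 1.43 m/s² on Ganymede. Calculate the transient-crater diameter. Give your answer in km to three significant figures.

D ≈ 2.39 km

In SI units: v = 15700 m/s.
ρ_i^0.4 = 7840^0.4 = 36.12
d^0.76 = 24.9^0.76 = 11.51
v^0.46 = 15700^0.46 = 85.14
g^-0.22 = 1.43^-0.22 = 0.9243
D = 0.0729 × 36.12 × 11.51 × 85.14 × 0.9243 = 2385 m
   = 2.385 km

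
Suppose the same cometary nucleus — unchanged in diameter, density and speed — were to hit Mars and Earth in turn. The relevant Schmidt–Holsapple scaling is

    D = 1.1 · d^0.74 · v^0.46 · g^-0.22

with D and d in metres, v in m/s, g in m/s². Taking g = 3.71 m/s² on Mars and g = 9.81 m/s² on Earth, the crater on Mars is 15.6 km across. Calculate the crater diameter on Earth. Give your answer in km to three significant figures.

All impactor-dependent factors cancel in the ratio, leaving D_Earth/D_Mars = (g_Earth/g_Mars)^-0.22.
(9.81/3.71)^-0.22 = 2.644^-0.22 = 0.8074
D_Earth = 0.8074 × 15.6 km = 12.6 km

D ≈ 12.6 km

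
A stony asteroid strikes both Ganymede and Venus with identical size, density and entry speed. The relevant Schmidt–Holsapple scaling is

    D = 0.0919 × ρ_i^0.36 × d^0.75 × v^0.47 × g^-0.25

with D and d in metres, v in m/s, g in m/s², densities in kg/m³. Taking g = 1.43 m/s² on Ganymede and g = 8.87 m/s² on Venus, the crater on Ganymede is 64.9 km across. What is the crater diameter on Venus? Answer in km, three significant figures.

D ≈ 41.1 km

All impactor-dependent factors cancel in the ratio, leaving D_Venus/D_Ganymede = (g_Venus/g_Ganymede)^-0.25.
(8.87/1.43)^-0.25 = 6.203^-0.25 = 0.6337
D_Venus = 0.6337 × 64.9 km = 41.1 km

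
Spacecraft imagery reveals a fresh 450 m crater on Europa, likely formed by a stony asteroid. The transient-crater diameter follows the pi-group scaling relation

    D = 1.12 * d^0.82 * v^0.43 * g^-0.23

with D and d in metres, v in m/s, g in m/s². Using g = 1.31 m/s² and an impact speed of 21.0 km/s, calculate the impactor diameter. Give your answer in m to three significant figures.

Rearranging for d: d = [D / (1.12 · 21000^0.43 · 1.31^-0.23)]^(1/0.82).
21000^0.43 = 72.20
1.31^-0.23 = 0.9398
Denominator = 1.12 × 72.20 × 0.9398 = 76.00
D / 76.00 = 450 / 76.00 = 5.921
d = 5.921^(1/0.82) = 5.921^1.2195 = 8.749 m

d ≈ 8.75 m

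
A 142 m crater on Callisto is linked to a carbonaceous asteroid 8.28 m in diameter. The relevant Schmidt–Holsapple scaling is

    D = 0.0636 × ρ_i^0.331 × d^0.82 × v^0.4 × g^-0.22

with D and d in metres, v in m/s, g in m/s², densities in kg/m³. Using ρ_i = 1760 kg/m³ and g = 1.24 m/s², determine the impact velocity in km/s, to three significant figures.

Rearranging for v: v = [D / (0.0636 · 1760^0.331 · 8.28^0.82 · 1.24^-0.22)]^(1/0.4).
1760^0.331 = 11.86
8.28^0.82 = 5.660
1.24^-0.22 = 0.9538
Denominator = 0.0636 × 11.86 × 5.660 × 0.9538 = 4.072
D / 4.072 = 142 / 4.072 = 34.87
v = 34.87^(1/0.4) = 34.87^2.5 = 7180 m/s

v ≈ 7.18 km/s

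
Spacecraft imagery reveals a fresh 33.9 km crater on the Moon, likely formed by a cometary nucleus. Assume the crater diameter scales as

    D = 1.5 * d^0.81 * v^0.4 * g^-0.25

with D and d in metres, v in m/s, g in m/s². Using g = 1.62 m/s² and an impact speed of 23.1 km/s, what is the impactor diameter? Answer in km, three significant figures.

Rearranging for d: d = [D / (1.5 · 23100^0.4 · 1.62^-0.25)]^(1/0.81).
D = 33900 m.
23100^0.4 = 55.65
1.62^-0.25 = 0.8864
Denominator = 1.5 × 55.65 × 0.8864 = 73.99
D / 73.99 = 33900 / 73.99 = 458.2
d = 458.2^(1/0.81) = 458.2^1.2346 = 1929 m

d ≈ 1.93 km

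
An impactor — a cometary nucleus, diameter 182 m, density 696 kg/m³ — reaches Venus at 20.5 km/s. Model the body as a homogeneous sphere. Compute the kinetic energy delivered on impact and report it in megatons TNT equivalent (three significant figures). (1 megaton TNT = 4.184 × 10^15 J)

E ≈ 110 Mt TNT

v = 20500 m/s.
Mass m = (π/6) ρ d³ = (π/6) × 696 × (182)³ = 2.197 × 10^9 kg
E = ½ m v² = 0.5 × 2.197 × 10^9 × (20500)² = 4.616 × 10^17 J
   = 4.616 × 10^17 / 4.184×10^15 = 110.3 Mt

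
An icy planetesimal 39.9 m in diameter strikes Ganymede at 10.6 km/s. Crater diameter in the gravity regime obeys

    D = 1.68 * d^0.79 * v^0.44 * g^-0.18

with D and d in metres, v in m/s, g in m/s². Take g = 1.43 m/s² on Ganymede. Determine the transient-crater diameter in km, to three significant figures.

D ≈ 1.71 km

In SI units: v = 10600 m/s.
d^0.79 = 39.9^0.79 = 18.40
v^0.44 = 10600^0.44 = 59.04
g^-0.18 = 1.43^-0.18 = 0.9376
D = 1.68 × 18.40 × 59.04 × 0.9376 = 1711 m
   = 1.711 km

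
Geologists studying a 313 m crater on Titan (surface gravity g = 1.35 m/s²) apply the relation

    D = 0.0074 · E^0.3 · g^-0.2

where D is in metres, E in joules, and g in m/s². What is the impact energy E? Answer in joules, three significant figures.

E ≈ 3.22 × 10^15 J

Rearranging: E = [D / (0.0074 · g^-0.2)]^(1/0.3).
g^-0.2 = 1.35^-0.2 = 0.9417
D / (0.0074 × 0.9417) = 313 / (6.969 × 10^-3) = 4.491 × 10^4
E = (4.491 × 10^4)^3.3333 = 3.219 × 10^15 J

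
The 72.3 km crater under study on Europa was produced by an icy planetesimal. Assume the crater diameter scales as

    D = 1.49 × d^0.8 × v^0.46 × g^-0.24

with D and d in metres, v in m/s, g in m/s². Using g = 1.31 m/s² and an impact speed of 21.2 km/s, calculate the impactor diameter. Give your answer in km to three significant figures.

Rearranging for d: d = [D / (1.49 · 21200^0.46 · 1.31^-0.24)]^(1/0.8).
D = 72300 m.
21200^0.46 = 97.75
1.31^-0.24 = 0.9372
Denominator = 1.49 × 97.75 × 0.9372 = 136.5
D / 136.5 = 72300 / 136.5 = 529.7
d = 529.7^(1/0.8) = 529.7^1.25 = 2541 m

d ≈ 2.54 km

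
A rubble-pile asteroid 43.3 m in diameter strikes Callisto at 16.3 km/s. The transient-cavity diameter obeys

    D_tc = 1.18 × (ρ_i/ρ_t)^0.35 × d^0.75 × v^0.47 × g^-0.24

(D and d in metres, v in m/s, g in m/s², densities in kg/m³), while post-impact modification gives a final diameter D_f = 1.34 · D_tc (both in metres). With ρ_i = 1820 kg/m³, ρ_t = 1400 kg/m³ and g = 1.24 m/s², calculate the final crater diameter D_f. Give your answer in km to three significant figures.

D_f ≈ 2.65 km

v = 16300 m/s.
(ρ_i/ρ_t)^0.35 = (1820/1400)^0.35 = 1.096
d^0.75 = 43.3^0.75 = 16.88
v^0.47 = 16300^0.47 = 95.44
g^-0.24 = 1.24^-0.24 = 0.9497
D_tc = 1.18 × 1.096 × 16.88 × 95.44 × 0.9497 = 1979 m
D_f = 1.34 × 1979 = 2652 m
     = 2.652 km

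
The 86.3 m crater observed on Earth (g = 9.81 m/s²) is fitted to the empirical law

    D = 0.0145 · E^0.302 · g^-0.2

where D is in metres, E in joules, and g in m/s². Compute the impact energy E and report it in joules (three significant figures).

E ≈ 1.43 × 10^13 J

Rearranging: E = [D / (0.0145 · g^-0.2)]^(1/0.302).
g^-0.2 = 9.81^-0.2 = 0.6334
D / (0.0145 × 0.6334) = 86.3 / (9.184 × 10^-3) = 9.397 × 10^3
E = (9.397 × 10^3)^3.3113 = 1.431 × 10^13 J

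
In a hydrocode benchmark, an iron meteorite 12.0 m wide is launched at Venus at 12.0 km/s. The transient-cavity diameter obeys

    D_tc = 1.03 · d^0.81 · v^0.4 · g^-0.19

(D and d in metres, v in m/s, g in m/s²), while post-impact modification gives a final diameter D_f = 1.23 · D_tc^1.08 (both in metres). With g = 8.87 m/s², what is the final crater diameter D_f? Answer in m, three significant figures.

D_f ≈ 413 m

v = 12000 m/s.
d^0.81 = 12^0.81 = 7.484
v^0.4 = 12000^0.4 = 42.82
g^-0.19 = 8.87^-0.19 = 0.6605
D_tc = 1.03 × 7.484 × 42.82 × 0.6605 = 218.0 m
D_f = 1.23 × (218.0)^1.08 = 412.5 m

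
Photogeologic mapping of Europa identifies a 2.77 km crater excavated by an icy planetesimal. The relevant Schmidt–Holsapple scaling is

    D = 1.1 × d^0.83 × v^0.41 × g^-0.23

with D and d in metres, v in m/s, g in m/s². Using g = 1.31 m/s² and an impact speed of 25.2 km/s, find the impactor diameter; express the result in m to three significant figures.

d ≈ 90.4 m

Rearranging for d: d = [D / (1.1 · 25200^0.41 · 1.31^-0.23)]^(1/0.83).
D = 2770 m.
25200^0.41 = 63.76
1.31^-0.23 = 0.9398
Denominator = 1.1 × 63.76 × 0.9398 = 65.91
D / 65.91 = 2770 / 65.91 = 42.03
d = 42.03^(1/0.83) = 42.03^1.2048 = 90.38 m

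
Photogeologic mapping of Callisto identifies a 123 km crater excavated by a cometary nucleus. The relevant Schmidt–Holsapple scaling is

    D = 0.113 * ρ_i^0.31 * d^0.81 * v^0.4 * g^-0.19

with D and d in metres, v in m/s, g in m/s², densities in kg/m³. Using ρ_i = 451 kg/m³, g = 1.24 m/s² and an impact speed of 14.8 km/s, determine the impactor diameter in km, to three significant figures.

Rearranging for d: d = [D / (0.113 · 451^0.31 · 14800^0.4 · 1.24^-0.19)]^(1/0.81).
D = 123000 m.
451^0.31 = 6.650
14800^0.4 = 46.57
1.24^-0.19 = 0.9600
Denominator = 0.113 × 6.650 × 46.57 × 0.9600 = 33.60
D / 33.60 = 123000 / 33.60 = 3661
d = 3661^(1/0.81) = 3661^1.2346 = 25097 m

d ≈ 25.1 km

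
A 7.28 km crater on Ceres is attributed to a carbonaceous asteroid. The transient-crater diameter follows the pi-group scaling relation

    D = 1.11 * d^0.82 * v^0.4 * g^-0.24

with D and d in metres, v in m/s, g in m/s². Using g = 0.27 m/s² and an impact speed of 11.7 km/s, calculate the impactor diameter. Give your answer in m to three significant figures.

Rearranging for d: d = [D / (1.11 · 11700^0.4 · 0.27^-0.24)]^(1/0.82).
D = 7280 m.
11700^0.4 = 42.39
0.27^-0.24 = 1.369
Denominator = 1.11 × 42.39 × 1.369 = 64.42
D / 64.42 = 7280 / 64.42 = 113.0
d = 113.0^(1/0.82) = 113.0^1.2195 = 319.0 m

d ≈ 319 m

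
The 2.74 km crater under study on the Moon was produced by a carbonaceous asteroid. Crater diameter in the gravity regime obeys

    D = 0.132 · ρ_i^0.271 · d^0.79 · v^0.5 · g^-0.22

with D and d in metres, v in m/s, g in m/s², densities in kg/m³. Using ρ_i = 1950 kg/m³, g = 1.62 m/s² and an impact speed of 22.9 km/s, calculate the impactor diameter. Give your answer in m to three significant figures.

Rearranging for d: d = [D / (0.132 · 1950^0.271 · 22900^0.5 · 1.62^-0.22)]^(1/0.79).
D = 2740 m.
1950^0.271 = 7.791
22900^0.5 = 151.3
1.62^-0.22 = 0.8993
Denominator = 0.132 × 7.791 × 151.3 × 0.8993 = 139.9
D / 139.9 = 2740 / 139.9 = 19.59
d = 19.59^(1/0.79) = 19.59^1.2658 = 43.20 m

d ≈ 43.2 m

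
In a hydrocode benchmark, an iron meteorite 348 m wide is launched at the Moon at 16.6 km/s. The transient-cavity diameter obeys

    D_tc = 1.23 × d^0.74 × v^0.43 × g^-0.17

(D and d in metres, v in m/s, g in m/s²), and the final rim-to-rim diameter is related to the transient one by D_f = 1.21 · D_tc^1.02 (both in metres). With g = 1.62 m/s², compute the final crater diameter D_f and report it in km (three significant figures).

D_f ≈ 8.08 km

v = 16600 m/s.
d^0.74 = 348^0.74 = 75.99
v^0.43 = 16600^0.43 = 65.26
g^-0.17 = 1.62^-0.17 = 0.9213
D_tc = 1.23 × 75.99 × 65.26 × 0.9213 = 5620 m
D_f = 1.21 × (5620)^1.02 = 8082 m
     = 8.082 km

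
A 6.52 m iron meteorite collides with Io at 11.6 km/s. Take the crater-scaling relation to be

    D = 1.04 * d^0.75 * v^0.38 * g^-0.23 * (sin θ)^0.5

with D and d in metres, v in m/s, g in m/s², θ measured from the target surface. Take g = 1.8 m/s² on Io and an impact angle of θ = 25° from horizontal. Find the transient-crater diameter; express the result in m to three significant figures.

In SI units: v = 11600 m/s.
d^0.75 = 6.52^0.75 = 4.080
v^0.38 = 11600^0.38 = 35.03
g^-0.23 = 1.8^-0.23 = 0.8735
(sin 25°)^0.5 = 0.4226^0.5 = 0.6501
D = 1.04 × 4.080 × 35.03 × 0.8735 × 0.6501 = 84.41 m

D ≈ 84.4 m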